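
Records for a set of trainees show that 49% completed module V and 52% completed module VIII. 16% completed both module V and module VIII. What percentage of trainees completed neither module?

15%

P(union) = 49 + 52 − 16 = 85%
P(none) = 100% − 85% = 15%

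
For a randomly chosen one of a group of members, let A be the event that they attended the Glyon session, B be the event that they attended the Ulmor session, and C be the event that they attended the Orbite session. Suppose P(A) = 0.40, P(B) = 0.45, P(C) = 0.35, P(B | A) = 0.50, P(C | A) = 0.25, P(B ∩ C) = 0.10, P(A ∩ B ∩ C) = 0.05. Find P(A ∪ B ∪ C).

0.85

P(A ∩ B) = P(A)·P(B|A) = 0.40 × 0.50 = 0.20
P(A ∩ C) = P(A)·P(C|A) = 0.40 × 0.25 = 0.10
By inclusion-exclusion,
P(A ∪ B ∪ C) = 0.40 + 0.45 + 0.35 − 0.20 − 0.10 − 0.10 + 0.05 = 0.85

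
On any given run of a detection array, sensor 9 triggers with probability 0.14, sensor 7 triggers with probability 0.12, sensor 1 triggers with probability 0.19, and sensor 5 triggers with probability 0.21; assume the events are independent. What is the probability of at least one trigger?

Since the events are independent, P(none) is the product of the individual non-occurrence probabilities.
P(none) = (1 − 0.14) × (1 − 0.12) × (1 − 0.19) × (1 − 0.21) = 0.86 × 0.88 × 0.81 × 0.79 = 0.48427632
P(at least one) = 1 − 0.48427632 = 0.51572368

0.51572368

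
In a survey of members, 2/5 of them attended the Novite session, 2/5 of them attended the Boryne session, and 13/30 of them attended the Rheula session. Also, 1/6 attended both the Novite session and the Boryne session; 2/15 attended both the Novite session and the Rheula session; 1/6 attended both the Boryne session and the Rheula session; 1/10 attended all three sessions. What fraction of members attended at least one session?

13/15

Apply inclusion-exclusion:
P(union) = 2/5 + 2/5 + 13/30 − 1/6 − 2/15 − 1/6 + 1/10 = 13/15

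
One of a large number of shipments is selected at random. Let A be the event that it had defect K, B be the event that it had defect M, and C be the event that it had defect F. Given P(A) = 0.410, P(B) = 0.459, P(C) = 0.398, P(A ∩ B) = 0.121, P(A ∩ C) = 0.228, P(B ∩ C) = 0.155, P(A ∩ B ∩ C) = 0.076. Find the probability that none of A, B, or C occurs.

0.161

By inclusion-exclusion,
P(A ∪ B ∪ C) = 0.410 + 0.459 + 0.398 − 0.121 − 0.228 − 0.155 + 0.076 = 0.839
P(none) = 1 − 0.839 = 0.161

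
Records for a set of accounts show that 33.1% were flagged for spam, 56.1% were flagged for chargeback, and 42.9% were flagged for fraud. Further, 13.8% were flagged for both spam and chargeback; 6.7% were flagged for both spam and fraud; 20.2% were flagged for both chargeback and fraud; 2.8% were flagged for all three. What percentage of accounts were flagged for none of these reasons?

5.8%

Using inclusion–exclusion:
P(union) = 33.1 + 56.1 + 42.9 − 13.8 − 6.7 − 20.2 + 2.8 = 94.2%
P(none) = 100% − 94.2% = 5.8%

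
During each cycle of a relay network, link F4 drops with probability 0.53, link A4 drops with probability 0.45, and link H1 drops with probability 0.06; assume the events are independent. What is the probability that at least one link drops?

0.75701

Since the events are independent, P(none) is the product of the individual non-occurrence probabilities.
P(none) = (1 − 0.53) × (1 − 0.45) × (1 − 0.06) = 0.47 × 0.55 × 0.94 = 0.24299
P(at least one) = 1 − 0.24299 = 0.75701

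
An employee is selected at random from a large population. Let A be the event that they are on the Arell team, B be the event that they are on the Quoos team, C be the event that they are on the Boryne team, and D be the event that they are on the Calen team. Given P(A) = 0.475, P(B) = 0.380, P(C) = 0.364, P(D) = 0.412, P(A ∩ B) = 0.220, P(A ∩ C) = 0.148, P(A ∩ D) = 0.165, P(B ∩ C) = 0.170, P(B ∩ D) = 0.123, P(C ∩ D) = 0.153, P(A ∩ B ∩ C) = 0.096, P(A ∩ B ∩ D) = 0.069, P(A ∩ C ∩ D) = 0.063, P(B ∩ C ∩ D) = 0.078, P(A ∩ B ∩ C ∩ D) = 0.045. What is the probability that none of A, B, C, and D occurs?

0.087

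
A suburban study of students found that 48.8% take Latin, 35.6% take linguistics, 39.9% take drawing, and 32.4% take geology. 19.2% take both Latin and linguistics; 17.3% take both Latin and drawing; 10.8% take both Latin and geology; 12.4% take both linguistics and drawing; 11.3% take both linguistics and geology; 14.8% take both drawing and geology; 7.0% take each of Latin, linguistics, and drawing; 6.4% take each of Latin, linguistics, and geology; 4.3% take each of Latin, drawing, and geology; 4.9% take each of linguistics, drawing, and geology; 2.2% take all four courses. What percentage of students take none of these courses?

8.7%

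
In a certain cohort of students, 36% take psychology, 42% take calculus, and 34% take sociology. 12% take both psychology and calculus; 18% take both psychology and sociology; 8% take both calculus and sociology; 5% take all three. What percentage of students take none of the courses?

By inclusion–exclusion:
P(union) = 36 + 42 + 34 − 12 − 18 − 8 + 5 = 79%
P(none) = 100% − 79% = 21%

21%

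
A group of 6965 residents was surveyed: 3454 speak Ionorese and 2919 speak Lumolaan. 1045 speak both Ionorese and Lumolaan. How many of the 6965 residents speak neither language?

By inclusion–exclusion:
N(≥1) = 3454 + 2919 − 1045 = 5328
None: 6965 − 5328 = 1637

1637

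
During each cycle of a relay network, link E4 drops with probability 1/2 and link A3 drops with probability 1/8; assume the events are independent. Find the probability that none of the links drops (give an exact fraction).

7/16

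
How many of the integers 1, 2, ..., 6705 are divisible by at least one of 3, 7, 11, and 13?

3489

2235 + 957 + 609 + 515 − 319 − 203 − 171 − 87 − 73 − 46 + 29 + 24 + 15 + 6 − 2 = 3489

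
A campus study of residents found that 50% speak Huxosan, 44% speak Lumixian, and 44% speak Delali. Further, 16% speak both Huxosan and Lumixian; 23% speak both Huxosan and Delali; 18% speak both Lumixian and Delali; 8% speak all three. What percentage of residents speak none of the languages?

Apply inclusion-exclusion:
P(union) = 50 + 44 + 44 − 16 − 23 − 18 + 8 = 89%
P(none) = 100% − 89% = 11%

11%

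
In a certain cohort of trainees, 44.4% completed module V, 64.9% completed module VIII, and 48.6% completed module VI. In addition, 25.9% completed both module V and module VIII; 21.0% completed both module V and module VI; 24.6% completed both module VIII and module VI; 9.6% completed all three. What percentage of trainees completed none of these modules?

4.0%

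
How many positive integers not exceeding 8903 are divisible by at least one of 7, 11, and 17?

By inclusion–exclusion:
1271 + 809 + 523 − 115 − 74 − 47 + 6 = 2373

2373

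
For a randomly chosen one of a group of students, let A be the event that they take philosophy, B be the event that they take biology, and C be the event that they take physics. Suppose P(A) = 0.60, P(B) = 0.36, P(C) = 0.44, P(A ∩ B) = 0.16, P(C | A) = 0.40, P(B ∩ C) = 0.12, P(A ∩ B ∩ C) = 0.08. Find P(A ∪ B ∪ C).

P(A ∩ C) = P(A)·P(C|A) = 0.60 × 0.40 = 0.24
P(A ∪ B ∪ C) = 0.60 + 0.36 + 0.44 − 0.16 − 0.24 − 0.12 + 0.08 = 0.96

0.96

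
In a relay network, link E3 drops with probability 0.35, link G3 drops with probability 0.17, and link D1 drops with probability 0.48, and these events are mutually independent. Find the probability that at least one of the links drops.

P(none) = (1 − 0.35) × (1 − 0.17) × (1 − 0.48) = 0.65 × 0.83 × 0.52 = 0.28054
P(at least one) = 1 − 0.28054 = 0.71946

0.71946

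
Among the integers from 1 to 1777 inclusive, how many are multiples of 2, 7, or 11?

Inclusion–exclusion gives
888 + 253 + 161 − 126 − 80 − 23 + 11 = 1084

1084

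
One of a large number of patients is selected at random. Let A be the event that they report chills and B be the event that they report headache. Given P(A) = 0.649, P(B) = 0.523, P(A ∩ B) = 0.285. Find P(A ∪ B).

P(A ∪ B) = 0.649 + 0.523 − 0.285 = 0.887

0.887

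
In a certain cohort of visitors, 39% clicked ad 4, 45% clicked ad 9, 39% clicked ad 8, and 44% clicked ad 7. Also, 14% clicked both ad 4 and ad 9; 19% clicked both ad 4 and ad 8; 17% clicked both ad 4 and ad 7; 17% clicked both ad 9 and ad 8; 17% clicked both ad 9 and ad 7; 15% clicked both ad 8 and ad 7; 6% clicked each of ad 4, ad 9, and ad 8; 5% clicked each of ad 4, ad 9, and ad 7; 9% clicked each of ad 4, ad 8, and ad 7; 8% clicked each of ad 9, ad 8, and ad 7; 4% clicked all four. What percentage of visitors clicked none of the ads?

By inclusion–exclusion:
P(union) = 39 + 45 + 39 + 44 − 14 − 19 − 17 − 17 − 17 − 15 + 6 + 5 + 9 + 8 − 4 = 92%
P(none) = 100% − 92% = 8%

8%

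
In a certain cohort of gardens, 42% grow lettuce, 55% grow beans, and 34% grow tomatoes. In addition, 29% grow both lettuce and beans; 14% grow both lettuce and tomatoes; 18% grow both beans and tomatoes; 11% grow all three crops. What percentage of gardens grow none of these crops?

19%

By inclusion–exclusion:
P(union) = 42 + 55 + 34 − 29 − 14 − 18 + 11 = 81%
P(none) = 100% − 81% = 19%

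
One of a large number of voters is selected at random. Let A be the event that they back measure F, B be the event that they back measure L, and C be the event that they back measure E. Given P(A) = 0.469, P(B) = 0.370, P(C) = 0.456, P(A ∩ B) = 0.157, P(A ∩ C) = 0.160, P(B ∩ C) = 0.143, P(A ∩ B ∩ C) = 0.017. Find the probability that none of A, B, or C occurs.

Using inclusion–exclusion:
P(A ∪ B ∪ C) = 0.469 + 0.370 + 0.456 − 0.157 − 0.160 − 0.143 + 0.017 = 0.852
P(none) = 1 − 0.852 = 0.148

0.148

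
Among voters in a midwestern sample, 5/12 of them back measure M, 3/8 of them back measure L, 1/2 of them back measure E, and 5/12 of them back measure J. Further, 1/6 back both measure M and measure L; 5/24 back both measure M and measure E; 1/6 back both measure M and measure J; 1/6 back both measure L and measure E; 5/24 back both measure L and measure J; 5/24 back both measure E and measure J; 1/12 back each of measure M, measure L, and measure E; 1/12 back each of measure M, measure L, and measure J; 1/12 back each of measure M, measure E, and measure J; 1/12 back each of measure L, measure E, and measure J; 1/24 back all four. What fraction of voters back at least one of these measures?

By inclusion-exclusion,
P(union) = 5/12 + 3/8 + 1/2 + 5/12 − 1/6 − 5/24 − 1/6 − 1/6 − 5/24 − 5/24 + 1/12 + 1/12 + 1/12 + 1/12 − 1/24 = 7/8

7/8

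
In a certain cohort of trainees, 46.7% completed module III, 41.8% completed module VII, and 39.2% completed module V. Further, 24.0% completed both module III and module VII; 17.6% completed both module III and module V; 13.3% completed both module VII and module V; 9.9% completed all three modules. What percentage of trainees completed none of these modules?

17.3%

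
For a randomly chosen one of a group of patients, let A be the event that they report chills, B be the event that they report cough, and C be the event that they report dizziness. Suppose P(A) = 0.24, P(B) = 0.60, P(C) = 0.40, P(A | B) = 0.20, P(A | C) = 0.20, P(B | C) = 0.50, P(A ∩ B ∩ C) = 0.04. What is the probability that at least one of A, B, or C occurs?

P(A ∩ B) = P(B)·P(A|B) = 0.60 × 0.20 = 0.12
P(A ∩ C) = P(C)·P(A|C) = 0.40 × 0.20 = 0.08
P(B ∩ C) = P(C)·P(B|C) = 0.40 × 0.50 = 0.20
P(A ∪ B ∪ C) = 0.24 + 0.60 + 0.40 − 0.12 − 0.08 − 0.20 + 0.04 = 0.88

0.88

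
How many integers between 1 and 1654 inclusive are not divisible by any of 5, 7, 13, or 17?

986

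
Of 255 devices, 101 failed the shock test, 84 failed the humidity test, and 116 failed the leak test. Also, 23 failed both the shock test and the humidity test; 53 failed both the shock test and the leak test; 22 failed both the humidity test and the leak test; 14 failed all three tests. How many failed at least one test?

217

By inclusion–exclusion:
|at least one| = 101 + 84 + 116 − 23 − 53 − 22 + 14 = 217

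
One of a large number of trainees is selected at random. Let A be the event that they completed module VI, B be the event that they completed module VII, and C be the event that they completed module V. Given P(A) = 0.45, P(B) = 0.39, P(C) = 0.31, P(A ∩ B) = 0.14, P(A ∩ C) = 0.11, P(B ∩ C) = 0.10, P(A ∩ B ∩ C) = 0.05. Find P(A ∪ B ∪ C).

By inclusion–exclusion:
P(A ∪ B ∪ C) = 0.45 + 0.39 + 0.31 − 0.14 − 0.11 − 0.10 + 0.05 = 0.85

0.85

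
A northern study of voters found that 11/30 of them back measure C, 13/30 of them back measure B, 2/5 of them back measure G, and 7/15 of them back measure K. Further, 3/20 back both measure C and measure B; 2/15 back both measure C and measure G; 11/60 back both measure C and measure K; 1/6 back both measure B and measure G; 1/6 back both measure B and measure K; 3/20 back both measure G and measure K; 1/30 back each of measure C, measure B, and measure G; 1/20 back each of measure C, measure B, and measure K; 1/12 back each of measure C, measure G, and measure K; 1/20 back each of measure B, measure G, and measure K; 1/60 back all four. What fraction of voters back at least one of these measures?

11/12

P(≥1) = 11/30 + 13/30 + 2/5 + 7/15 − 3/20 − 2/15 − 11/60 − 1/6 − 1/6 − 3/20 + 1/30 + 1/20 + 1/12 + 1/20 − 1/60 = 11/12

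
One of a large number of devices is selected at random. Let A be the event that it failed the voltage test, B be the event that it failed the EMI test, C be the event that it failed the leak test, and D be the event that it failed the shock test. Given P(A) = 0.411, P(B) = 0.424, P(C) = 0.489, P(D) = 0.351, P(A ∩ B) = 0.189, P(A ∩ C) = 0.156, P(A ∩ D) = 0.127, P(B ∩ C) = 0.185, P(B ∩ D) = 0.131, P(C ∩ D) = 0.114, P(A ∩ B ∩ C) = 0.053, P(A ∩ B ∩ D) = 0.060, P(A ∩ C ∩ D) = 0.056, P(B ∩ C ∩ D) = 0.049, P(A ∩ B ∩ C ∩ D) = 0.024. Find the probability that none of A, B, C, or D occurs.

0.033

Using inclusion–exclusion:
P(A ∪ B ∪ C ∪ D) = 0.411 + 0.424 + 0.489 + 0.351 − 0.189 − 0.156 − 0.127 − 0.185 − 0.131 − 0.114 + 0.053 + 0.060 + 0.056 + 0.049 − 0.024 = 0.967
P(none) = 1 − 0.967 = 0.033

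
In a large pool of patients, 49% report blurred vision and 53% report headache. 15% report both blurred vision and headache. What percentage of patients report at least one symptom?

P(union) = 49 + 53 − 15 = 87%

87%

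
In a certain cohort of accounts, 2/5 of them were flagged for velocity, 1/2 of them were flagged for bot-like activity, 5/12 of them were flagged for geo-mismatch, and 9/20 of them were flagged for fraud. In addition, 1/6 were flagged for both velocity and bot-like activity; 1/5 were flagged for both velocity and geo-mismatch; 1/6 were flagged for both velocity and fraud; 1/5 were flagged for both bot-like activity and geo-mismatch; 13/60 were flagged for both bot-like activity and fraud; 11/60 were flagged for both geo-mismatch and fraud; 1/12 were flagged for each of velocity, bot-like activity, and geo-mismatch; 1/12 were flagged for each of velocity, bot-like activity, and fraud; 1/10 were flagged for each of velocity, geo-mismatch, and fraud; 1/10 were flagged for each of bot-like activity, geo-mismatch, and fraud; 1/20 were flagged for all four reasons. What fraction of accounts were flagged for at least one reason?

19/20

P(at least one) = 2/5 + 1/2 + 5/12 + 9/20 − 1/6 − 1/5 − 1/6 − 1/5 − 13/60 − 11/60 + 1/12 + 1/12 + 1/10 + 1/10 − 1/20 = 19/20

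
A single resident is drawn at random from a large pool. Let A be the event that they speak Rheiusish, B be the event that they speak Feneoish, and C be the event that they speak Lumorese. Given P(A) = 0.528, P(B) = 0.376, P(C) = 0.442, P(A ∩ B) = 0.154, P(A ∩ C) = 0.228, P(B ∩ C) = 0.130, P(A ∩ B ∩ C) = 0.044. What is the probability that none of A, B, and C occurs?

0.122

By inclusion–exclusion:
P(A ∪ B ∪ C) = 0.528 + 0.376 + 0.442 − 0.154 − 0.228 − 0.130 + 0.044 = 0.878
P(none) = 1 − 0.878 = 0.122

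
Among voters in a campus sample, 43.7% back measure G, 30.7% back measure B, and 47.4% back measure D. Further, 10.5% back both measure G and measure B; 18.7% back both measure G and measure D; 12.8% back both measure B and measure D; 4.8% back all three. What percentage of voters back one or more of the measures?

84.6%

Using inclusion–exclusion:
P(union) = 43.7 + 30.7 + 47.4 − 10.5 − 18.7 − 12.8 + 4.8 = 84.6%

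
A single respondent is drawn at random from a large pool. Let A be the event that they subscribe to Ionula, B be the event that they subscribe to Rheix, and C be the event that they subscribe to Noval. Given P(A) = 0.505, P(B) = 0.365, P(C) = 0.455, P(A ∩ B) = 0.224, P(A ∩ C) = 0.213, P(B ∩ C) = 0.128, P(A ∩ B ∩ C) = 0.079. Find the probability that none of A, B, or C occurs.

P(A ∪ B ∪ C) = 0.505 + 0.365 + 0.455 − 0.224 − 0.213 − 0.128 + 0.079 = 0.839
P(none) = 1 − 0.839 = 0.161

0.161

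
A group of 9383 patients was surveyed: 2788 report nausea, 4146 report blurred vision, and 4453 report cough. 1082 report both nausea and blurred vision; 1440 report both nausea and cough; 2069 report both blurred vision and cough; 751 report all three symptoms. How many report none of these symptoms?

By inclusion-exclusion,
|at least one| = 2788 + 4146 + 4453 − 1082 − 1440 − 2069 + 751 = 7547
None: 9383 − 7547 = 1836

1836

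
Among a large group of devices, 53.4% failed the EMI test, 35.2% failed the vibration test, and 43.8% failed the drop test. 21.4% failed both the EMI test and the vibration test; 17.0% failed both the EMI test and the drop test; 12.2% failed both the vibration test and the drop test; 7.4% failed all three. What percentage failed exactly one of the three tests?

53.4%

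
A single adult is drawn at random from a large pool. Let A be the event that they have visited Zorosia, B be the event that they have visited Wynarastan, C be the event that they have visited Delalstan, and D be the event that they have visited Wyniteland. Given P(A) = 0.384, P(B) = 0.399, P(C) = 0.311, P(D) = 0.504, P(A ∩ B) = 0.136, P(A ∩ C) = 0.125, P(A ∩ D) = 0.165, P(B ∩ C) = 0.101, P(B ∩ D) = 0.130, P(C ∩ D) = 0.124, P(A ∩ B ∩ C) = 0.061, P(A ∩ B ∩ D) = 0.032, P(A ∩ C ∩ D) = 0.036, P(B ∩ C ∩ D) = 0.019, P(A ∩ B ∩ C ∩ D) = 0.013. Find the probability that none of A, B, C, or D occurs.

Apply inclusion-exclusion:
P(A ∪ B ∪ C ∪ D) = 0.384 + 0.399 + 0.311 + 0.504 − 0.136 − 0.125 − 0.165 − 0.101 − 0.130 − 0.124 + 0.061 + 0.032 + 0.036 + 0.019 − 0.013 = 0.952
P(none) = 1 − 0.952 = 0.048

0.048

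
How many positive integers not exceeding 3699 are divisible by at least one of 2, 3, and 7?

2642

Using inclusion–exclusion:
⌊3699/2⌋ + ⌊3699/3⌋ + ⌊3699/7⌋ − ⌊3699/6⌋ − ⌊3699/14⌋ − ⌊3699/21⌋ + ⌊3699/42⌋ = 1849 + 1233 + 528 − 616 − 264 − 176 + 88 = 2642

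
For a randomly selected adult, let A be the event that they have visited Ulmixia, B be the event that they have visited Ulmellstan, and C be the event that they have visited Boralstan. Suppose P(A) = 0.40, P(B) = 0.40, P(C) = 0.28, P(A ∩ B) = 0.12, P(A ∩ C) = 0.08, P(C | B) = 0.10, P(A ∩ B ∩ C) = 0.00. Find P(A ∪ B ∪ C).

P(B ∩ C) = P(B)·P(C|B) = 0.40 × 0.10 = 0.04
Using inclusion–exclusion:
P(A ∪ B ∪ C) = 0.40 + 0.40 + 0.28 − 0.12 − 0.08 − 0.04 + 0.00 = 0.84

0.84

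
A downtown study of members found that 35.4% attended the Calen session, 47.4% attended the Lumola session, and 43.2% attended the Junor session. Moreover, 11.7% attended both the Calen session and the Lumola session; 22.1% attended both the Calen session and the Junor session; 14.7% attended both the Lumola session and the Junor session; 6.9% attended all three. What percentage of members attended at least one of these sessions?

84.4%

P(union) = 35.4 + 47.4 + 43.2 − 11.7 − 22.1 − 14.7 + 6.9 = 84.4%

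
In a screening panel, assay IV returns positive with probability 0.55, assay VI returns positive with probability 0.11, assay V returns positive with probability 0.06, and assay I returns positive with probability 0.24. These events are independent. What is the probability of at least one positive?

0.7138828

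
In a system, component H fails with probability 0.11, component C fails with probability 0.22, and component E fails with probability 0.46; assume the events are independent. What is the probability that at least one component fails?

0.625132

P(none) = (1 − 0.11) × (1 − 0.22) × (1 − 0.46) = 0.89 × 0.78 × 0.54 = 0.374868
P(at least one) = 1 − 0.374868 = 0.625132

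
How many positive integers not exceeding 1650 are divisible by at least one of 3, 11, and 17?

709

550 + 150 + 97 − 50 − 32 − 8 + 2 = 709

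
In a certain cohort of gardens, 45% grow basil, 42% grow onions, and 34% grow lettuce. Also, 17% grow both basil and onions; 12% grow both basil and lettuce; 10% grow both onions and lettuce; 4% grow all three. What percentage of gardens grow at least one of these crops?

By inclusion-exclusion,
P(at least one) = 45 + 42 + 34 − 17 − 12 − 10 + 4 = 86%

86%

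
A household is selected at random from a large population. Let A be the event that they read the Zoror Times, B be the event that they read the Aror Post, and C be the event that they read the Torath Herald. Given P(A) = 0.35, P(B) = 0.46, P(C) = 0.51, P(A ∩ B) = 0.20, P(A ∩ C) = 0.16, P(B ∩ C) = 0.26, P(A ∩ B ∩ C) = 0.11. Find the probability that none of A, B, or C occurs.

0.19

P(A ∪ B ∪ C) = 0.35 + 0.46 + 0.51 − 0.20 − 0.16 − 0.26 + 0.11 = 0.81
P(none) = 1 − 0.81 = 0.19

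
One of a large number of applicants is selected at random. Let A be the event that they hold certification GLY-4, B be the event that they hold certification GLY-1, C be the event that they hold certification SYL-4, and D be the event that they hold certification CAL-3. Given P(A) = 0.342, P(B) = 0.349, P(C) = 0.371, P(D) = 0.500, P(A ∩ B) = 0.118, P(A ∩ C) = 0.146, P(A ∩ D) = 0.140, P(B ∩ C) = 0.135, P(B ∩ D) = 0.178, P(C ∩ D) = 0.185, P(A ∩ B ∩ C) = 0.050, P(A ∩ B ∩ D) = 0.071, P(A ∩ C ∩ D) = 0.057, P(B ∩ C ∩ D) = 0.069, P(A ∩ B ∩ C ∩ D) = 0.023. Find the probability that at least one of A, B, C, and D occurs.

0.884

P(A ∪ B ∪ C ∪ D) = 0.342 + 0.349 + 0.371 + 0.500 − 0.118 − 0.146 − 0.140 − 0.135 − 0.178 − 0.185 + 0.050 + 0.071 + 0.057 + 0.069 − 0.023 = 0.884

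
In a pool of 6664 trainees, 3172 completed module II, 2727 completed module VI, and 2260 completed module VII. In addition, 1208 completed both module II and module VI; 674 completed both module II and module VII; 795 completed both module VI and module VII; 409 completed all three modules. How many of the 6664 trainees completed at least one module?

|at least one| = 3172 + 2727 + 2260 − 1208 − 674 − 795 + 409 = 5891

5891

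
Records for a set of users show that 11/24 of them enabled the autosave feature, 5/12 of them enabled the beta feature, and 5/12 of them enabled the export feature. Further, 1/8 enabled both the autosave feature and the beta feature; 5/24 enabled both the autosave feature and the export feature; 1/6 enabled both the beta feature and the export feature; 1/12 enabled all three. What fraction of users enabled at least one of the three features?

7/8

By inclusion-exclusion,
P(union) = 11/24 + 5/12 + 5/12 − 1/8 − 5/24 − 1/6 + 1/12 = 7/8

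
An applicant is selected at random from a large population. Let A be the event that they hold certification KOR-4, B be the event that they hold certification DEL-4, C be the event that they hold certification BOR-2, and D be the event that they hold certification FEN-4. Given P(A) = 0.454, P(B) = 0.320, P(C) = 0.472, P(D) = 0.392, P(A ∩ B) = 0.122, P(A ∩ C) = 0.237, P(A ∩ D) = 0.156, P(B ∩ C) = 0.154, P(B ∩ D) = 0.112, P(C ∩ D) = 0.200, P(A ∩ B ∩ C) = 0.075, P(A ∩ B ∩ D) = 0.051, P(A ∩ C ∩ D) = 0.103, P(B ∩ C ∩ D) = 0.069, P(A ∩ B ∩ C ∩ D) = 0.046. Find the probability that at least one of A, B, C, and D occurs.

Inclusion–exclusion gives
P(A ∪ B ∪ C ∪ D) = 0.454 + 0.320 + 0.472 + 0.392 − 0.122 − 0.237 − 0.156 − 0.154 − 0.112 − 0.200 + 0.075 + 0.051 + 0.103 + 0.069 − 0.046 = 0.909

0.909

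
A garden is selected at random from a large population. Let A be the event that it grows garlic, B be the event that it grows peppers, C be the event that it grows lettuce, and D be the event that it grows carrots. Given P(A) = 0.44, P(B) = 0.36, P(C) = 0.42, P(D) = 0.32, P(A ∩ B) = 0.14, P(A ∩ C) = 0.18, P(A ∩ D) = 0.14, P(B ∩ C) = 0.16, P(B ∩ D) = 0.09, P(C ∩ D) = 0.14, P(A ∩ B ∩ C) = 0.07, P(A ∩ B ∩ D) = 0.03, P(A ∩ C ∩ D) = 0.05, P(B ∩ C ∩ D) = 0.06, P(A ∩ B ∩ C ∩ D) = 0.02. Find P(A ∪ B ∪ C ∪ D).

0.88

By inclusion-exclusion,
P(A ∪ B ∪ C ∪ D) = 0.44 + 0.36 + 0.42 + 0.32 − 0.14 − 0.18 − 0.14 − 0.16 − 0.09 − 0.14 + 0.07 + 0.03 + 0.05 + 0.06 − 0.02 = 0.88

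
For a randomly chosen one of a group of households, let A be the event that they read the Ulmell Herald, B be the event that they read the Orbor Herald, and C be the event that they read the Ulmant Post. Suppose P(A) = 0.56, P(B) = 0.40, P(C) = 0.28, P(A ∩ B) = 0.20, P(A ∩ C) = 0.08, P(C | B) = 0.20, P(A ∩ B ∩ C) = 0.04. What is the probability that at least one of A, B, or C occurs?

0.92

P(B ∩ C) = P(B)·P(C|B) = 0.40 × 0.20 = 0.08
Using inclusion–exclusion:
P(A ∪ B ∪ C) = 0.56 + 0.40 + 0.28 − 0.20 − 0.08 − 0.08 + 0.04 = 0.92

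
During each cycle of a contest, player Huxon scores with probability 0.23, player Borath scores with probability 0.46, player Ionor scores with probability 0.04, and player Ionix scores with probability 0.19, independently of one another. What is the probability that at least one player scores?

0.67667392

P(none) = (1 − 0.23) × (1 − 0.46) × (1 − 0.04) × (1 − 0.19) = 0.77 × 0.54 × 0.96 × 0.81 = 0.32332608
P(at least one) = 1 − 0.32332608 = 0.67667392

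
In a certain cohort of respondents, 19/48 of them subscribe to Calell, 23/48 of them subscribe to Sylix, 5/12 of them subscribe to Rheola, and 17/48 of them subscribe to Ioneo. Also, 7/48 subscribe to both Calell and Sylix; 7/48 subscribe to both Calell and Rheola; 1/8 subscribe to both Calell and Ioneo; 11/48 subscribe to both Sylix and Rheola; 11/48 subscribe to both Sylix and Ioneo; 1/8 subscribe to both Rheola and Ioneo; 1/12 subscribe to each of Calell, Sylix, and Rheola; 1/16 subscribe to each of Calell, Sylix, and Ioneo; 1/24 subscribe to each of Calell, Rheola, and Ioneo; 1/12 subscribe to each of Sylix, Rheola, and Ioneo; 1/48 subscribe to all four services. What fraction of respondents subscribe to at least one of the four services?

43/48

P(≥1) = 19/48 + 23/48 + 5/12 + 17/48 − 7/48 − 7/48 − 1/8 − 11/48 − 11/48 − 1/8 + 1/12 + 1/16 + 1/24 + 1/12 − 1/48 = 43/48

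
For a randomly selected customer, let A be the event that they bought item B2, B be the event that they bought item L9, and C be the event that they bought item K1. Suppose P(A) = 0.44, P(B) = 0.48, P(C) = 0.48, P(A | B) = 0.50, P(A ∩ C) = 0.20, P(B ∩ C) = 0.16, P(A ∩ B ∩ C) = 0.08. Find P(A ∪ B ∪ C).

P(A ∩ B) = P(B)·P(A|B) = 0.48 × 0.50 = 0.24
By inclusion-exclusion,
P(A ∪ B ∪ C) = 0.44 + 0.48 + 0.48 − 0.24 − 0.20 − 0.16 + 0.08 = 0.88

0.88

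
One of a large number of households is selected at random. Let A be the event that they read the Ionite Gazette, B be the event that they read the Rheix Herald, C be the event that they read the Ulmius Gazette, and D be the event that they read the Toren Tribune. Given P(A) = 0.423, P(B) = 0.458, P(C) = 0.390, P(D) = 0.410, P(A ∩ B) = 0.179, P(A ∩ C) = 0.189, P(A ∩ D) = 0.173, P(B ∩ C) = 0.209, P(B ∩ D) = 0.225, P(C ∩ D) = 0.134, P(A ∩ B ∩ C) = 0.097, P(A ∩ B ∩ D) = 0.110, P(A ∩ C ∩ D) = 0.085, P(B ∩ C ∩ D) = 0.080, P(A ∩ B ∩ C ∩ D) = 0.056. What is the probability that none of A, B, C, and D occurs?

0.112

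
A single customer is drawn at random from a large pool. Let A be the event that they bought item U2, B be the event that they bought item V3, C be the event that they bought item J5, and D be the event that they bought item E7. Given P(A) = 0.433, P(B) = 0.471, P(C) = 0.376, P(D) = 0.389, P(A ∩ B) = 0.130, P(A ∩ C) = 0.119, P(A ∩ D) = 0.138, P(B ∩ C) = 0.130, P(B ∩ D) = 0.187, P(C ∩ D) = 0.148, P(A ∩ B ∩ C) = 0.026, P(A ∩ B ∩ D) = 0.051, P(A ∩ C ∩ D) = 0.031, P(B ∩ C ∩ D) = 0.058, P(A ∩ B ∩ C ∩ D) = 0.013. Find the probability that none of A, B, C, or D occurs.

0.030

By inclusion–exclusion:
P(A ∪ B ∪ C ∪ D) = 0.433 + 0.471 + 0.376 + 0.389 − 0.130 − 0.119 − 0.138 − 0.130 − 0.187 − 0.148 + 0.026 + 0.051 + 0.031 + 0.058 − 0.013 = 0.970
P(none) = 1 − 0.970 = 0.030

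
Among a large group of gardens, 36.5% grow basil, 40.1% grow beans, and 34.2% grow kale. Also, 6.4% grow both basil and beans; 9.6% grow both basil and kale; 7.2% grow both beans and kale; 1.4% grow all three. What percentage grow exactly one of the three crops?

By inclusion–exclusion (exactly-one form):
P(exactly one) = 36.5 + 40.1 + 34.2 − 2·6.4 − 2·9.6 − 2·7.2 + 3·1.4 = 68.6%

68.6%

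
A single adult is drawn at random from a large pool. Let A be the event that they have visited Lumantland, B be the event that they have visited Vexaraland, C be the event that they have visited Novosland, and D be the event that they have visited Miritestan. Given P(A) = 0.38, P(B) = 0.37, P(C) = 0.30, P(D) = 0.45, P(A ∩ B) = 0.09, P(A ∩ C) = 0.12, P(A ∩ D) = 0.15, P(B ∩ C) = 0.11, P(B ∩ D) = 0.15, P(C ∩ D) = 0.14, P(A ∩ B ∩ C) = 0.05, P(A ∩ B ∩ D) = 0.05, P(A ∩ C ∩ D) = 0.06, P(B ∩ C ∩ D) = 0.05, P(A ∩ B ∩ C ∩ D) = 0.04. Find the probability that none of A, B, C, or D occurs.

0.09

Apply inclusion-exclusion:
P(A ∪ B ∪ C ∪ D) = 0.38 + 0.37 + 0.30 + 0.45 − 0.09 − 0.12 − 0.15 − 0.11 − 0.15 − 0.14 + 0.05 + 0.05 + 0.06 + 0.05 − 0.04 = 0.91
P(none) = 1 − 0.91 = 0.09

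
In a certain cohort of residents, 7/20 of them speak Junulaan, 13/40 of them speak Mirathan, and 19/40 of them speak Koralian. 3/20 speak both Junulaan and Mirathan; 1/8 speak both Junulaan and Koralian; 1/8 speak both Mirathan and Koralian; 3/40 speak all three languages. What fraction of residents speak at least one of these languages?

33/40

P(≥1) = 7/20 + 13/40 + 19/40 − 3/20 − 1/8 − 1/8 + 3/40 = 33/40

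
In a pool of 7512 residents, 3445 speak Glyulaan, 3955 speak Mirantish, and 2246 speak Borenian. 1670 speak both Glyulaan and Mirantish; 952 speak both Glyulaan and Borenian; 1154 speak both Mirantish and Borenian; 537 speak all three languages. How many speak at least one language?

6407

Inclusion–exclusion gives
|union| = 3445 + 3955 + 2246 − 1670 − 952 − 1154 + 537 = 6407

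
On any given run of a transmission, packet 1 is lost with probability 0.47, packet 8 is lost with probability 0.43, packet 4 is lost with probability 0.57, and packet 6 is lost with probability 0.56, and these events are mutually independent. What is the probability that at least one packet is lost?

P(none) = (1 − 0.47) × (1 − 0.43) × (1 − 0.57) × (1 − 0.56) = 0.53 × 0.57 × 0.43 × 0.44 = 0.05715732
P(at least one) = 1 − 0.05715732 = 0.94284268

0.94284268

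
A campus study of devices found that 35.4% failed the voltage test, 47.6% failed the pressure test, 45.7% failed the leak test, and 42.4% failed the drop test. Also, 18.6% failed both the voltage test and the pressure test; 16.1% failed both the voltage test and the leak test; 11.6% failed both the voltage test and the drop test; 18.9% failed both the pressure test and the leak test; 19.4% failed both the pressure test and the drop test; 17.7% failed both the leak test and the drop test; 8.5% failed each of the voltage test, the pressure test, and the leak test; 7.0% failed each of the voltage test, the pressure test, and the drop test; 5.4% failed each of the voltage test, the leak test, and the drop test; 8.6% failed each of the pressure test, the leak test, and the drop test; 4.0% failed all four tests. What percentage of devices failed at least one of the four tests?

P(union) = 35.4 + 47.6 + 45.7 + 42.4 − 18.6 − 16.1 − 11.6 − 18.9 − 19.4 − 17.7 + 8.5 + 7.0 + 5.4 + 8.6 − 4.0 = 94.3%

94.3%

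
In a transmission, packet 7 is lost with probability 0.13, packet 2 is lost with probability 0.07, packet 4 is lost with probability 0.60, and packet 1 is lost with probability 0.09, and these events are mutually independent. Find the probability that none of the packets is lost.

0.2945124

Since the events are independent, P(none) is the product of the individual non-occurrence probabilities.
P(none) = (1 − 0.13) × (1 − 0.07) × (1 − 0.60) × (1 − 0.09) = 0.87 × 0.93 × 0.40 × 0.91 = 0.2945124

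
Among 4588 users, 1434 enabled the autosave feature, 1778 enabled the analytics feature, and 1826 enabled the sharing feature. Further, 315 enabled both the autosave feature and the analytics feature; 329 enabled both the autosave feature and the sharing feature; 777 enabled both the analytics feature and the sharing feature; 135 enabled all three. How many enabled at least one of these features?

By inclusion-exclusion,
|at least one| = 1434 + 1778 + 1826 − 315 − 329 − 777 + 135 = 3752

3752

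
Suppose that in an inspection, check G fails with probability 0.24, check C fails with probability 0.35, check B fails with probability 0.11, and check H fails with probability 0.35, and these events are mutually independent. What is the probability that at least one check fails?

P(none) = (1 − 0.24) × (1 − 0.35) × (1 − 0.11) × (1 − 0.35) = 0.76 × 0.65 × 0.89 × 0.65 = 0.285779
P(at least one) = 1 − 0.285779 = 0.714221

0.714221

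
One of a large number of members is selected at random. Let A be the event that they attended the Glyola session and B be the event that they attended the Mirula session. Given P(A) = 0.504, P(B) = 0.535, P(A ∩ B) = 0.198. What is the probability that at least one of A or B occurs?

P(A ∪ B) = 0.504 + 0.535 − 0.198 = 0.841

0.841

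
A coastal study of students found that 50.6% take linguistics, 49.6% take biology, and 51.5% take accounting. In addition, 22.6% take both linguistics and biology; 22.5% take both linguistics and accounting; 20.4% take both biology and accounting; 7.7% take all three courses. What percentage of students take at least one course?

93.9%

P(union) = 50.6 + 49.6 + 51.5 − 22.6 − 22.5 − 20.4 + 7.7 = 93.9%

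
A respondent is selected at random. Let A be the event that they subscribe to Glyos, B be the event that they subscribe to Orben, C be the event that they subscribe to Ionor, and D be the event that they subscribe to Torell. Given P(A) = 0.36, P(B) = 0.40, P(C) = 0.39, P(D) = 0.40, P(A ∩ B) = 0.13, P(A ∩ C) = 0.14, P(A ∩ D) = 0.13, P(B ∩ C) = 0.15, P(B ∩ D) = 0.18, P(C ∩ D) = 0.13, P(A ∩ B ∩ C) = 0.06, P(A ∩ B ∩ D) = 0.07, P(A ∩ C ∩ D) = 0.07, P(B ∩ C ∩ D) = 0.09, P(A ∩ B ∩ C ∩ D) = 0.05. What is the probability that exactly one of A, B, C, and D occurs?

0.50

Using the inclusion–exclusion count for exactly one event:
P(exactly one) = 0.36 + 0.40 + 0.39 + 0.40 − 2·0.13 − 2·0.14 − 2·0.13 − 2·0.15 − 2·0.18 − 2·0.13 + 3·0.06 + 3·0.07 + 3·0.07 + 3·0.09 − 4·0.05 = 0.50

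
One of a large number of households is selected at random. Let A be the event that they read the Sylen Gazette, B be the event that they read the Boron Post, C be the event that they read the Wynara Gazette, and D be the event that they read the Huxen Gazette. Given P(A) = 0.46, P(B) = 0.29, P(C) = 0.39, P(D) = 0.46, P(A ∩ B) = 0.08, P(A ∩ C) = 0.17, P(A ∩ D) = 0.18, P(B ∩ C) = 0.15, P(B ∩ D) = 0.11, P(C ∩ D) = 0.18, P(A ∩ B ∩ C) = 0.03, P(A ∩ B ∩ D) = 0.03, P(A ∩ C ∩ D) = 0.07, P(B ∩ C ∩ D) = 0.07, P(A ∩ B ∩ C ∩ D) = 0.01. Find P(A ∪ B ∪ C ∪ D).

Inclusion–exclusion gives
P(A ∪ B ∪ C ∪ D) = 0.46 + 0.29 + 0.39 + 0.46 − 0.08 − 0.17 − 0.18 − 0.15 − 0.11 − 0.18 + 0.03 + 0.03 + 0.07 + 0.07 − 0.01 = 0.92

0.92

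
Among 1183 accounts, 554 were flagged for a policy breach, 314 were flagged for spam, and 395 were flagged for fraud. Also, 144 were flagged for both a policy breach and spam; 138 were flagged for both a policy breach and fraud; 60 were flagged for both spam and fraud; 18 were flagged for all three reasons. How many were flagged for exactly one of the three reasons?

N(exactly one) = 554 + 314 + 395 − 2·144 − 2·138 − 2·60 + 3·18 = 633

633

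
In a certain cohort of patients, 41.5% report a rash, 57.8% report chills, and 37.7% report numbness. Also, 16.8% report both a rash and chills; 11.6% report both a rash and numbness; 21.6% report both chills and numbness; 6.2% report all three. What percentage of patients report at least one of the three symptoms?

93.2%

P(union) = 41.5 + 57.8 + 37.7 − 16.8 − 11.6 − 21.6 + 6.2 = 93.2%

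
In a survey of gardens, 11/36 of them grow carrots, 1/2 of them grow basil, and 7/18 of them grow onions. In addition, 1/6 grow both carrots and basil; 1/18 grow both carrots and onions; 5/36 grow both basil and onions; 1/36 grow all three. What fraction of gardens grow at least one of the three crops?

By inclusion-exclusion,
P(at least one) = 11/36 + 1/2 + 7/18 − 1/6 − 1/18 − 5/36 + 1/36 = 31/36

31/36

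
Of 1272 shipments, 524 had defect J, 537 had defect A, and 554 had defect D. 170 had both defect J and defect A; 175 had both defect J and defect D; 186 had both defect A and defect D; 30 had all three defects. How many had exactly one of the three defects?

|exactly one| = 524 + 537 + 554 − 2·170 − 2·175 − 2·186 + 3·30 = 643

643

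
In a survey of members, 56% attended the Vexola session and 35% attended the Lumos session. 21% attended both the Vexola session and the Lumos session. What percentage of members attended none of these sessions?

P(at least one) = 56 + 35 − 21 = 70%
P(none) = 100% − 70% = 30%

30%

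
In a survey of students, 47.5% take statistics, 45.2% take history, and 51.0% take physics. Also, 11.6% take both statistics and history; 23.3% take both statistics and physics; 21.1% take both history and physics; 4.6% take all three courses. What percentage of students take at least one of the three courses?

Apply inclusion-exclusion:
P(≥1) = 47.5 + 45.2 + 51.0 − 11.6 − 23.3 − 21.1 + 4.6 = 92.3%

92.3%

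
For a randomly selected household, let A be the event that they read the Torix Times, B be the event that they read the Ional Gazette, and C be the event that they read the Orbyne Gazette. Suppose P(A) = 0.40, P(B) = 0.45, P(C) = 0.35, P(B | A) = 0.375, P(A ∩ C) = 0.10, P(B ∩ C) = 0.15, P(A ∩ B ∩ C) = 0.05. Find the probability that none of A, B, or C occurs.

P(A ∩ B) = P(A)·P(B|A) = 0.40 × 0.375 = 0.15
Inclusion–exclusion gives
P(A ∪ B ∪ C) = 0.40 + 0.45 + 0.35 − 0.15 − 0.10 − 0.15 + 0.05 = 0.85
P(none) = 1 − 0.85 = 0.15

0.15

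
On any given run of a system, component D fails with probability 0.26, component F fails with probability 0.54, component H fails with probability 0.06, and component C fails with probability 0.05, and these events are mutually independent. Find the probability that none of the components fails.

0.3039772

P(none) = (1 − 0.26) × (1 − 0.54) × (1 − 0.06) × (1 − 0.05) = 0.74 × 0.46 × 0.94 × 0.95 = 0.3039772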